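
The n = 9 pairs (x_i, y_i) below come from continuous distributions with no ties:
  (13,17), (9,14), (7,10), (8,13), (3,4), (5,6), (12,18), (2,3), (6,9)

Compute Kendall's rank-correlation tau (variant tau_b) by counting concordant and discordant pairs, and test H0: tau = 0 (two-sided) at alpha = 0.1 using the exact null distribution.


Step 1: Enumerate the 36 unordered pairs (i,j) with i<j and classify each by sign(x_j-x_i) * sign(y_j-y_i).
  (1,2):dx=-4,dy=-3->C; (1,3):dx=-6,dy=-7->C; (1,4):dx=-5,dy=-4->C; (1,5):dx=-10,dy=-13->C
  (1,6):dx=-8,dy=-11->C; (1,7):dx=-1,dy=+1->D; (1,8):dx=-11,dy=-14->C; (1,9):dx=-7,dy=-8->C
  (2,3):dx=-2,dy=-4->C; (2,4):dx=-1,dy=-1->C; (2,5):dx=-6,dy=-10->C; (2,6):dx=-4,dy=-8->C
  (2,7):dx=+3,dy=+4->C; (2,8):dx=-7,dy=-11->C; (2,9):dx=-3,dy=-5->C; (3,4):dx=+1,dy=+3->C
  (3,5):dx=-4,dy=-6->C; (3,6):dx=-2,dy=-4->C; (3,7):dx=+5,dy=+8->C; (3,8):dx=-5,dy=-7->C
  (3,9):dx=-1,dy=-1->C; (4,5):dx=-5,dy=-9->C; (4,6):dx=-3,dy=-7->C; (4,7):dx=+4,dy=+5->C
  (4,8):dx=-6,dy=-10->C; (4,9):dx=-2,dy=-4->C; (5,6):dx=+2,dy=+2->C; (5,7):dx=+9,dy=+14->C
  (5,8):dx=-1,dy=-1->C; (5,9):dx=+3,dy=+5->C; (6,7):dx=+7,dy=+12->C; (6,8):dx=-3,dy=-3->C
  (6,9):dx=+1,dy=+3->C; (7,8):dx=-10,dy=-15->C; (7,9):dx=-6,dy=-9->C; (8,9):dx=+4,dy=+6->C
Step 2: C = 35, D = 1, total pairs = 36.
Step 3: tau = (C - D)/(n(n-1)/2) = (35 - 1)/36 = 0.944444.
Step 4: Exact two-sided p-value (enumerate n! = 362880 permutations of y under H0): p = 0.000050.
Step 5: alpha = 0.1. reject H0.

tau_b = 0.9444 (C=35, D=1), p = 0.000050, reject H0.


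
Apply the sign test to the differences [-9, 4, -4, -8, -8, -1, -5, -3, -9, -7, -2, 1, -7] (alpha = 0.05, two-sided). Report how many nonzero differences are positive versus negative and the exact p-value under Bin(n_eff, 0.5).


Step 1: Discard zero differences. Original n = 13; n_eff = number of nonzero differences = 13.
Nonzero differences (with sign): -9, +4, -4, -8, -8, -1, -5, -3, -9, -7, -2, +1, -7
Step 2: Count signs: positive = 2, negative = 11.
Step 3: Under H0: P(positive) = 0.5, so the number of positives S ~ Bin(13, 0.5).
Step 4: Two-sided exact p-value = sum of Bin(13,0.5) probabilities at or below the observed probability = 0.022461.
Step 5: alpha = 0.05. reject H0.

n_eff = 13, pos = 2, neg = 11, p = 0.022461, reject H0.


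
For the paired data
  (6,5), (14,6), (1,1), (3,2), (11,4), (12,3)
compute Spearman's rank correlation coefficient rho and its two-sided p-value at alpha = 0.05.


Step 1: Rank x and y separately (midranks; no ties here).
rank(x): 6->3, 14->6, 1->1, 3->2, 11->4, 12->5
rank(y): 5->5, 6->6, 1->1, 2->2, 4->4, 3->3
Step 2: d_i = R_x(i) - R_y(i); compute d_i^2.
  (3-5)^2=4, (6-6)^2=0, (1-1)^2=0, (2-2)^2=0, (4-4)^2=0, (5-3)^2=4
sum(d^2) = 8.
Step 3: rho = 1 - 6*8 / (6*(6^2 - 1)) = 1 - 48/210 = 0.771429.
Step 4: Under H0, t = rho * sqrt((n-2)/(1-rho^2)) = 2.4247 ~ t(4).
Step 5: Two-sided p-value from the t-distribution with 4 df = 0.072397.
Step 6: alpha = 0.05. fail to reject H0.

rho = 0.7714, p = 0.072397, fail to reject H0 at alpha = 0.05.


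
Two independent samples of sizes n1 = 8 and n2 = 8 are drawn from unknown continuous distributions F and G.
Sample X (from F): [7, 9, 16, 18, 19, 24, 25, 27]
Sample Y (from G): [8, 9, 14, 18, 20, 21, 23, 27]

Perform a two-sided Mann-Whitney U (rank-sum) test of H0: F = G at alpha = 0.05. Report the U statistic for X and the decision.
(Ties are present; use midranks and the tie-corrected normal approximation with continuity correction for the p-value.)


Step 1: Combine and sort all 16 observations; assign midranks.
sorted (value, group): (7,X), (8,Y), (9,X), (9,Y), (14,Y), (16,X), (18,X), (18,Y), (19,X), (20,Y), (21,Y), (23,Y), (24,X), (25,X), (27,X), (27,Y)
ranks: 7->1, 8->2, 9->3.5, 9->3.5, 14->5, 16->6, 18->7.5, 18->7.5, 19->9, 20->10, 21->11, 23->12, 24->13, 25->14, 27->15.5, 27->15.5
Step 2: Rank sum for X: R1 = 1 + 3.5 + 6 + 7.5 + 9 + 13 + 14 + 15.5 = 69.5.
Step 3: U_X = R1 - n1(n1+1)/2 = 69.5 - 8*9/2 = 69.5 - 36 = 33.5.
       U_Y = n1*n2 - U_X = 64 - 33.5 = 30.5.
Step 4: Ties are present, so use the tie-corrected normal approximation (with continuity correction) for the p-value.
Step 5: p-value = 0.916175; compare to alpha = 0.05. fail to reject H0.

U_X = 33.5, p = 0.916175, fail to reject H0 at alpha = 0.05.


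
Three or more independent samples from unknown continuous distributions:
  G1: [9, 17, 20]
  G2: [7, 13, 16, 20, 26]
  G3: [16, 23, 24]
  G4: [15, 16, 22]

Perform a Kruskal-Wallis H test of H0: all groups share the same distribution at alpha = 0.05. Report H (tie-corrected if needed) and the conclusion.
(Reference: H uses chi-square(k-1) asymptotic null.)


Step 1: Combine all N = 14 observations and assign midranks.
sorted (value, group, rank): (7,G2,1), (9,G1,2), (13,G2,3), (15,G4,4), (16,G2,6), (16,G3,6), (16,G4,6), (17,G1,8), (20,G1,9.5), (20,G2,9.5), (22,G4,11), (23,G3,12), (24,G3,13), (26,G2,14)
Step 2: Sum ranks within each group.
R_1 = 19.5 (n_1 = 3)
R_2 = 33.5 (n_2 = 5)
R_3 = 31 (n_3 = 3)
R_4 = 21 (n_4 = 3)
Step 3: H = 12/(N(N+1)) * sum(R_i^2/n_i) - 3(N+1)
     = 12/(14*15) * (19.5^2/3 + 33.5^2/5 + 31^2/3 + 21^2/3) - 3*15
     = 0.057143 * 818.533 - 45
     = 1.773333.
Step 4: Ties present; correction factor C = 1 - 30/(14^3 - 14) = 0.989011. Corrected H = 1.773333 / 0.989011 = 1.793037.
Step 5: Under H0, H ~ chi^2(3); p-value = 0.616451.
Step 6: alpha = 0.05. fail to reject H0.

H = 1.7930, df = 3, p = 0.616451, fail to reject H0.


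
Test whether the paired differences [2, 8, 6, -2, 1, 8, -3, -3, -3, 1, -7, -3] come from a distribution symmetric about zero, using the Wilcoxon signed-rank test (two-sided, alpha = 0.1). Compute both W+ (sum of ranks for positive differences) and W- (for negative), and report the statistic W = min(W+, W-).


Step 1: Drop any zero differences (none here) and take |d_i|.
|d| = [2, 8, 6, 2, 1, 8, 3, 3, 3, 1, 7, 3]
Step 2: Midrank |d_i| (ties get averaged ranks).
ranks: |2|->3.5, |8|->11.5, |6|->9, |2|->3.5, |1|->1.5, |8|->11.5, |3|->6.5, |3|->6.5, |3|->6.5, |1|->1.5, |7|->10, |3|->6.5
Step 3: Attach original signs; sum ranks with positive sign and with negative sign.
W+ = 3.5 + 11.5 + 9 + 1.5 + 11.5 + 1.5 = 38.5
W- = 3.5 + 6.5 + 6.5 + 6.5 + 10 + 6.5 = 39.5
(Check: W+ + W- = 78 should equal n(n+1)/2 = 78.)
Step 4: Test statistic W = min(W+, W-) = 38.5.
Step 5: Ties in |d|, so use the tie-corrected normal approximation.
        E[W] = n(n+1)/4 = 12*13/4 = 39.
        Tie groups: |d|=1 (t=2), |d|=2 (t=2), |d|=3 (t=4), |d|=8 (t=2); sum(t^3 - t) = 78.
        Var[W] = n(n+1)(2n+1)/24 - sum(t^3-t)/48 = 3900/24 - 78/48 = 160.875.
        z = (W - E[W]) / sqrt(Var[W]) = (38.5 - 39) / 12.6837 = -0.0394.
        Two-sided p = 2*Phi(z) = 0.968555.
Step 6: alpha = 0.1. fail to reject H0.

W+ = 38.5, W- = 39.5, W = min = 38.5, p = 0.968555, fail to reject H0.


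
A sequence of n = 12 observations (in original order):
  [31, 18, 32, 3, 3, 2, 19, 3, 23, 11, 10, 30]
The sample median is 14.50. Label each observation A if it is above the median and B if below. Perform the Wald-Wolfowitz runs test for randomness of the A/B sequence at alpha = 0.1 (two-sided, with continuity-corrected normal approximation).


Step 1: Compute median = 14.50; label A = above, B = below.
Labels in order: AAABBBABABBA  (n_A = 6, n_B = 6)
Step 2: Count runs R = 7.
Step 3: Under H0 (random ordering), E[R] = 2*n_A*n_B/(n_A+n_B) + 1 = 2*6*6/12 + 1 = 7.0000.
        Var[R] = 2*n_A*n_B*(2*n_A*n_B - n_A - n_B) / ((n_A+n_B)^2 * (n_A+n_B-1)) = 4320/1584 = 2.7273.
        SD[R] = 1.6514.
Step 4: R = E[R], so z = 0 with no continuity correction.
Step 5: Two-sided p-value via normal approximation = 2*(1 - Phi(|z|)) = 1.000000.
Step 6: alpha = 0.1. fail to reject H0.

R = 7, z = 0.0000, p = 1.000000, fail to reject H0.


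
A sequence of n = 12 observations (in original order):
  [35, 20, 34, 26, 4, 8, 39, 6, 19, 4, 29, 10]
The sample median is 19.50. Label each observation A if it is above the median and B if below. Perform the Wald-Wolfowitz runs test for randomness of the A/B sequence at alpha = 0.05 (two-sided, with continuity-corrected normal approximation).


Step 1: Compute median = 19.50; label A = above, B = below.
Labels in order: AAAABBABBBAB  (n_A = 6, n_B = 6)
Step 2: Count runs R = 6.
Step 3: Under H0 (random ordering), E[R] = 2*n_A*n_B/(n_A+n_B) + 1 = 2*6*6/12 + 1 = 7.0000.
        Var[R] = 2*n_A*n_B*(2*n_A*n_B - n_A - n_B) / ((n_A+n_B)^2 * (n_A+n_B-1)) = 4320/1584 = 2.7273.
        SD[R] = 1.6514.
Step 4: Continuity-corrected z = (R + 0.5 - E[R]) / SD[R] = (6 + 0.5 - 7.0000) / 1.6514 = -0.3028.
Step 5: Two-sided p-value via normal approximation = 2*(1 - Phi(|z|)) = 0.762069.
Step 6: alpha = 0.05. fail to reject H0.

R = 6, z = -0.3028, p = 0.762069, fail to reject H0.


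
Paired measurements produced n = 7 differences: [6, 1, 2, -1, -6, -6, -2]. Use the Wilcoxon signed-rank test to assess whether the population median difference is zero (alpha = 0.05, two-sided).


Step 1: Drop any zero differences (none here) and take |d_i|.
|d| = [6, 1, 2, 1, 6, 6, 2]
Step 2: Midrank |d_i| (ties get averaged ranks).
ranks: |6|->6, |1|->1.5, |2|->3.5, |1|->1.5, |6|->6, |6|->6, |2|->3.5
Step 3: Attach original signs; sum ranks with positive sign and with negative sign.
W+ = 6 + 1.5 + 3.5 = 11
W- = 1.5 + 6 + 6 + 3.5 = 17
(Check: W+ + W- = 28 should equal n(n+1)/2 = 28.)
Step 4: Test statistic W = min(W+, W-) = 11.
Step 5: Ties in |d|, so use the tie-corrected normal approximation.
        E[W] = n(n+1)/4 = 7*8/4 = 14.
        Tie groups: |d|=1 (t=2), |d|=2 (t=2), |d|=6 (t=3); sum(t^3 - t) = 36.
        Var[W] = n(n+1)(2n+1)/24 - sum(t^3-t)/48 = 840/24 - 36/48 = 34.25.
        z = (W - E[W]) / sqrt(Var[W]) = (11 - 14) / 5.8523 = -0.5126.
        Two-sided p = 2*Phi(z) = 0.608221.
Step 6: alpha = 0.05. fail to reject H0.

W+ = 11, W- = 17, W = min = 11, p = 0.608221, fail to reject H0.


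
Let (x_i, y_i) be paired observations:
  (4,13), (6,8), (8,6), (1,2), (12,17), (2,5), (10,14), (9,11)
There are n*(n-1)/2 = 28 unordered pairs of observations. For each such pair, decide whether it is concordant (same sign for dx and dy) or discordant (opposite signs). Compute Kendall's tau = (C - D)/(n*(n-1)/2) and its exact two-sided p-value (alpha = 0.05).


Step 1: Enumerate the 28 unordered pairs (i,j) with i<j and classify each by sign(x_j-x_i) * sign(y_j-y_i).
  (1,2):dx=+2,dy=-5->D; (1,3):dx=+4,dy=-7->D; (1,4):dx=-3,dy=-11->C; (1,5):dx=+8,dy=+4->C
  (1,6):dx=-2,dy=-8->C; (1,7):dx=+6,dy=+1->C; (1,8):dx=+5,dy=-2->D; (2,3):dx=+2,dy=-2->D
  (2,4):dx=-5,dy=-6->C; (2,5):dx=+6,dy=+9->C; (2,6):dx=-4,dy=-3->C; (2,7):dx=+4,dy=+6->C
  (2,8):dx=+3,dy=+3->C; (3,4):dx=-7,dy=-4->C; (3,5):dx=+4,dy=+11->C; (3,6):dx=-6,dy=-1->C
  (3,7):dx=+2,dy=+8->C; (3,8):dx=+1,dy=+5->C; (4,5):dx=+11,dy=+15->C; (4,6):dx=+1,dy=+3->C
  (4,7):dx=+9,dy=+12->C; (4,8):dx=+8,dy=+9->C; (5,6):dx=-10,dy=-12->C; (5,7):dx=-2,dy=-3->C
  (5,8):dx=-3,dy=-6->C; (6,7):dx=+8,dy=+9->C; (6,8):dx=+7,dy=+6->C; (7,8):dx=-1,dy=-3->C
Step 2: C = 24, D = 4, total pairs = 28.
Step 3: tau = (C - D)/(n(n-1)/2) = (24 - 4)/28 = 0.714286.
Step 4: Exact two-sided p-value (enumerate n! = 40320 permutations of y under H0): p = 0.014137.
Step 5: alpha = 0.05. reject H0.

tau_b = 0.7143 (C=24, D=4), p = 0.014137, reject H0.


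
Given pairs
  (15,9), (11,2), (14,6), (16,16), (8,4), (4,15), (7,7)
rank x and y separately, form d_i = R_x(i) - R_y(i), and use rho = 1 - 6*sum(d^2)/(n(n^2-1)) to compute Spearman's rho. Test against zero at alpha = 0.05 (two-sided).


Step 1: Rank x and y separately (midranks; no ties here).
rank(x): 15->6, 11->4, 14->5, 16->7, 8->3, 4->1, 7->2
rank(y): 9->5, 2->1, 6->3, 16->7, 4->2, 15->6, 7->4
Step 2: d_i = R_x(i) - R_y(i); compute d_i^2.
  (6-5)^2=1, (4-1)^2=9, (5-3)^2=4, (7-7)^2=0, (3-2)^2=1, (1-6)^2=25, (2-4)^2=4
sum(d^2) = 44.
Step 3: rho = 1 - 6*44 / (7*(7^2 - 1)) = 1 - 264/336 = 0.214286.
Step 4: Under H0, t = rho * sqrt((n-2)/(1-rho^2)) = 0.4906 ~ t(5).
Step 5: Two-sided p-value from the t-distribution with 5 df = 0.644512.
Step 6: alpha = 0.05. fail to reject H0.

rho = 0.2143, p = 0.644512, fail to reject H0 at alpha = 0.05.


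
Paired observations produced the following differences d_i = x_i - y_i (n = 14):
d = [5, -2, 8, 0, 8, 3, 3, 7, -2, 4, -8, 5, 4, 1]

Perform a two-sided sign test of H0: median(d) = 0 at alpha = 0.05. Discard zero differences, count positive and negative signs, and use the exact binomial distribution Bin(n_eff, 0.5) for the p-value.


Step 1: Discard zero differences. Original n = 14; n_eff = number of nonzero differences = 13.
Nonzero differences (with sign): +5, -2, +8, +8, +3, +3, +7, -2, +4, -8, +5, +4, +1
Step 2: Count signs: positive = 10, negative = 3.
Step 3: Under H0: P(positive) = 0.5, so the number of positives S ~ Bin(13, 0.5).
Step 4: Two-sided exact p-value = sum of Bin(13,0.5) probabilities at or below the observed probability = 0.092285.
Step 5: alpha = 0.05. fail to reject H0.

n_eff = 13, pos = 10, neg = 3, p = 0.092285, fail to reject H0.


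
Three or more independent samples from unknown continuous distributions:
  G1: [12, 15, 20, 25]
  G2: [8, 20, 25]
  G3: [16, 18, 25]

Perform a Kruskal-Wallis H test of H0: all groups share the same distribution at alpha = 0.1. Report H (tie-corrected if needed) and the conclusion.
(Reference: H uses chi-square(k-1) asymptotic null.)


Step 1: Combine all N = 10 observations and assign midranks.
sorted (value, group, rank): (8,G2,1), (12,G1,2), (15,G1,3), (16,G3,4), (18,G3,5), (20,G1,6.5), (20,G2,6.5), (25,G1,9), (25,G2,9), (25,G3,9)
Step 2: Sum ranks within each group.
R_1 = 20.5 (n_1 = 4)
R_2 = 16.5 (n_2 = 3)
R_3 = 18 (n_3 = 3)
Step 3: H = 12/(N(N+1)) * sum(R_i^2/n_i) - 3(N+1)
     = 12/(10*11) * (20.5^2/4 + 16.5^2/3 + 18^2/3) - 3*11
     = 0.109091 * 303.812 - 33
     = 0.143182.
Step 4: Ties present; correction factor C = 1 - 30/(10^3 - 10) = 0.969697. Corrected H = 0.143182 / 0.969697 = 0.147656.
Step 5: Under H0, H ~ chi^2(2); p-value = 0.928831.
Step 6: alpha = 0.1. fail to reject H0.

H = 0.1477, df = 2, p = 0.928831, fail to reject H0.


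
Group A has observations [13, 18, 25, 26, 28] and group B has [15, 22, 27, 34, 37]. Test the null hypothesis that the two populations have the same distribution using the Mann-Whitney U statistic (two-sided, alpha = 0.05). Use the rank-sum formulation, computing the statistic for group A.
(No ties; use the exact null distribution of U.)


Step 1: Combine and sort all 10 observations; assign midranks.
sorted (value, group): (13,X), (15,Y), (18,X), (22,Y), (25,X), (26,X), (27,Y), (28,X), (34,Y), (37,Y)
ranks: 13->1, 15->2, 18->3, 22->4, 25->5, 26->6, 27->7, 28->8, 34->9, 37->10
Step 2: Rank sum for X: R1 = 1 + 3 + 5 + 6 + 8 = 23.
Step 3: U_X = R1 - n1(n1+1)/2 = 23 - 5*6/2 = 23 - 15 = 8.
       U_Y = n1*n2 - U_X = 25 - 8 = 17.
Step 4: No ties, so the exact null distribution of U (based on enumerating the C(10,5) = 252 equally likely rank assignments) gives the two-sided p-value.
Step 5: p-value = 0.420635; compare to alpha = 0.05. fail to reject H0.

U_X = 8, p = 0.420635, fail to reject H0 at alpha = 0.05.


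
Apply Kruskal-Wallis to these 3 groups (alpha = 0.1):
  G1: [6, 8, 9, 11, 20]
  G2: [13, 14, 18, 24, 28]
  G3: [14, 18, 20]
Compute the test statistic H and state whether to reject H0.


Step 1: Combine all N = 13 observations and assign midranks.
sorted (value, group, rank): (6,G1,1), (8,G1,2), (9,G1,3), (11,G1,4), (13,G2,5), (14,G2,6.5), (14,G3,6.5), (18,G2,8.5), (18,G3,8.5), (20,G1,10.5), (20,G3,10.5), (24,G2,12), (28,G2,13)
Step 2: Sum ranks within each group.
R_1 = 20.5 (n_1 = 5)
R_2 = 45 (n_2 = 5)
R_3 = 25.5 (n_3 = 3)
Step 3: H = 12/(N(N+1)) * sum(R_i^2/n_i) - 3(N+1)
     = 12/(13*14) * (20.5^2/5 + 45^2/5 + 25.5^2/3) - 3*14
     = 0.065934 * 705.8 - 42
     = 4.536264.
Step 4: Ties present; correction factor C = 1 - 18/(13^3 - 13) = 0.991758. Corrected H = 4.536264 / 0.991758 = 4.573961.
Step 5: Under H0, H ~ chi^2(2); p-value = 0.101573.
Step 6: alpha = 0.1. fail to reject H0.

H = 4.5740, df = 2, p = 0.101573, fail to reject H0.


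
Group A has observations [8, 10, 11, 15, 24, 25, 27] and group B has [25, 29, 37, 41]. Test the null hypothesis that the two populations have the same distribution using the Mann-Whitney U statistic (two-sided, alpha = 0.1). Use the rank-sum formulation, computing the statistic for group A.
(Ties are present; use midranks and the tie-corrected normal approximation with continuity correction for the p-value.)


Step 1: Combine and sort all 11 observations; assign midranks.
sorted (value, group): (8,X), (10,X), (11,X), (15,X), (24,X), (25,X), (25,Y), (27,X), (29,Y), (37,Y), (41,Y)
ranks: 8->1, 10->2, 11->3, 15->4, 24->5, 25->6.5, 25->6.5, 27->8, 29->9, 37->10, 41->11
Step 2: Rank sum for X: R1 = 1 + 2 + 3 + 4 + 5 + 6.5 + 8 = 29.5.
Step 3: U_X = R1 - n1(n1+1)/2 = 29.5 - 7*8/2 = 29.5 - 28 = 1.5.
       U_Y = n1*n2 - U_X = 28 - 1.5 = 26.5.
Step 4: Ties are present, so use the tie-corrected normal approximation (with continuity correction) for the p-value.
Step 5: p-value = 0.023029; compare to alpha = 0.1. reject H0.

U_X = 1.5, p = 0.023029, reject H0 at alpha = 0.1.


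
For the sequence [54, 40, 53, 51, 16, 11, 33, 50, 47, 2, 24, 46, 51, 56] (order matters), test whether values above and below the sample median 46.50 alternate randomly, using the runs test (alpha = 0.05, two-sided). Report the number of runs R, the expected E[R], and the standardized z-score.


Step 1: Compute median = 46.50; label A = above, B = below.
Labels in order: ABAABBBAABBBAA  (n_A = 7, n_B = 7)
Step 2: Count runs R = 7.
Step 3: Under H0 (random ordering), E[R] = 2*n_A*n_B/(n_A+n_B) + 1 = 2*7*7/14 + 1 = 8.0000.
        Var[R] = 2*n_A*n_B*(2*n_A*n_B - n_A - n_B) / ((n_A+n_B)^2 * (n_A+n_B-1)) = 8232/2548 = 3.2308.
        SD[R] = 1.7974.
Step 4: Continuity-corrected z = (R + 0.5 - E[R]) / SD[R] = (7 + 0.5 - 8.0000) / 1.7974 = -0.2782.
Step 5: Two-sided p-value via normal approximation = 2*(1 - Phi(|z|)) = 0.780879.
Step 6: alpha = 0.05. fail to reject H0.

R = 7, z = -0.2782, p = 0.780879, fail to reject H0.


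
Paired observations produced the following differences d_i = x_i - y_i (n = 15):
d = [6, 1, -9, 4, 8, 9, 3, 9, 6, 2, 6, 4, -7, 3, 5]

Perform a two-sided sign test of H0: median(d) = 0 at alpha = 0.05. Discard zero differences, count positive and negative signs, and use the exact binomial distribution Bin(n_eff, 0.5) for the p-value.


Step 1: Discard zero differences. Original n = 15; n_eff = number of nonzero differences = 15.
Nonzero differences (with sign): +6, +1, -9, +4, +8, +9, +3, +9, +6, +2, +6, +4, -7, +3, +5
Step 2: Count signs: positive = 13, negative = 2.
Step 3: Under H0: P(positive) = 0.5, so the number of positives S ~ Bin(15, 0.5).
Step 4: Two-sided exact p-value = sum of Bin(15,0.5) probabilities at or below the observed probability = 0.007385.
Step 5: alpha = 0.05. reject H0.

n_eff = 15, pos = 13, neg = 2, p = 0.007385, reject H0.


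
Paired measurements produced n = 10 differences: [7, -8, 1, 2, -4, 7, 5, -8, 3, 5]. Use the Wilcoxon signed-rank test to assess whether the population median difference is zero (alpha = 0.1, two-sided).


Step 1: Drop any zero differences (none here) and take |d_i|.
|d| = [7, 8, 1, 2, 4, 7, 5, 8, 3, 5]
Step 2: Midrank |d_i| (ties get averaged ranks).
ranks: |7|->7.5, |8|->9.5, |1|->1, |2|->2, |4|->4, |7|->7.5, |5|->5.5, |8|->9.5, |3|->3, |5|->5.5
Step 3: Attach original signs; sum ranks with positive sign and with negative sign.
W+ = 7.5 + 1 + 2 + 7.5 + 5.5 + 3 + 5.5 = 32
W- = 9.5 + 4 + 9.5 = 23
(Check: W+ + W- = 55 should equal n(n+1)/2 = 55.)
Step 4: Test statistic W = min(W+, W-) = 23.
Step 5: Ties in |d|, so use the tie-corrected normal approximation.
        E[W] = n(n+1)/4 = 10*11/4 = 27.5.
        Tie groups: |d|=5 (t=2), |d|=7 (t=2), |d|=8 (t=2); sum(t^3 - t) = 18.
        Var[W] = n(n+1)(2n+1)/24 - sum(t^3-t)/48 = 2310/24 - 18/48 = 95.875.
        z = (W - E[W]) / sqrt(Var[W]) = (23 - 27.5) / 9.7916 = -0.4596.
        Two-sided p = 2*Phi(z) = 0.645819.
Step 6: alpha = 0.1. fail to reject H0.

W+ = 32, W- = 23, W = min = 23, p = 0.645819, fail to reject H0.


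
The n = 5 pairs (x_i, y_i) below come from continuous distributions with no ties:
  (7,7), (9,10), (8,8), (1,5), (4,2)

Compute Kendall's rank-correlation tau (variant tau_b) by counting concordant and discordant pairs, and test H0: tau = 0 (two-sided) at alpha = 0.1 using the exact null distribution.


Step 1: Enumerate the 10 unordered pairs (i,j) with i<j and classify each by sign(x_j-x_i) * sign(y_j-y_i).
  (1,2):dx=+2,dy=+3->C; (1,3):dx=+1,dy=+1->C; (1,4):dx=-6,dy=-2->C; (1,5):dx=-3,dy=-5->C
  (2,3):dx=-1,dy=-2->C; (2,4):dx=-8,dy=-5->C; (2,5):dx=-5,dy=-8->C; (3,4):dx=-7,dy=-3->C
  (3,5):dx=-4,dy=-6->C; (4,5):dx=+3,dy=-3->D
Step 2: C = 9, D = 1, total pairs = 10.
Step 3: tau = (C - D)/(n(n-1)/2) = (9 - 1)/10 = 0.800000.
Step 4: Exact two-sided p-value (enumerate n! = 120 permutations of y under H0): p = 0.083333.
Step 5: alpha = 0.1. reject H0.

tau_b = 0.8000 (C=9, D=1), p = 0.083333, reject H0.


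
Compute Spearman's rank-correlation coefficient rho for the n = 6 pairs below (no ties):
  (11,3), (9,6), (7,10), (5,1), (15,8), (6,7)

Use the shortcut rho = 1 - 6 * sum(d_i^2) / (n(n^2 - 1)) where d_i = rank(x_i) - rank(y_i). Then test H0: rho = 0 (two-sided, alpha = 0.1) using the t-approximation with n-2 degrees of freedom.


Step 1: Rank x and y separately (midranks; no ties here).
rank(x): 11->5, 9->4, 7->3, 5->1, 15->6, 6->2
rank(y): 3->2, 6->3, 10->6, 1->1, 8->5, 7->4
Step 2: d_i = R_x(i) - R_y(i); compute d_i^2.
  (5-2)^2=9, (4-3)^2=1, (3-6)^2=9, (1-1)^2=0, (6-5)^2=1, (2-4)^2=4
sum(d^2) = 24.
Step 3: rho = 1 - 6*24 / (6*(6^2 - 1)) = 1 - 144/210 = 0.314286.
Step 4: Under H0, t = rho * sqrt((n-2)/(1-rho^2)) = 0.6621 ~ t(4).
Step 5: Two-sided p-value from the t-distribution with 4 df = 0.544093.
Step 6: alpha = 0.1. fail to reject H0.

rho = 0.3143, p = 0.544093, fail to reject H0 at alpha = 0.1.


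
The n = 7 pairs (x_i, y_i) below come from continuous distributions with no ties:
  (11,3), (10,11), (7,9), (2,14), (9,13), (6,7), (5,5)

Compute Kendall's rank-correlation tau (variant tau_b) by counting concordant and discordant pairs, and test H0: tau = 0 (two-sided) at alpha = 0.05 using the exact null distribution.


Step 1: Enumerate the 21 unordered pairs (i,j) with i<j and classify each by sign(x_j-x_i) * sign(y_j-y_i).
  (1,2):dx=-1,dy=+8->D; (1,3):dx=-4,dy=+6->D; (1,4):dx=-9,dy=+11->D; (1,5):dx=-2,dy=+10->D
  (1,6):dx=-5,dy=+4->D; (1,7):dx=-6,dy=+2->D; (2,3):dx=-3,dy=-2->C; (2,4):dx=-8,dy=+3->D
  (2,5):dx=-1,dy=+2->D; (2,6):dx=-4,dy=-4->C; (2,7):dx=-5,dy=-6->C; (3,4):dx=-5,dy=+5->D
  (3,5):dx=+2,dy=+4->C; (3,6):dx=-1,dy=-2->C; (3,7):dx=-2,dy=-4->C; (4,5):dx=+7,dy=-1->D
  (4,6):dx=+4,dy=-7->D; (4,7):dx=+3,dy=-9->D; (5,6):dx=-3,dy=-6->C; (5,7):dx=-4,dy=-8->C
  (6,7):dx=-1,dy=-2->C
Step 2: C = 9, D = 12, total pairs = 21.
Step 3: tau = (C - D)/(n(n-1)/2) = (9 - 12)/21 = -0.142857.
Step 4: Exact two-sided p-value (enumerate n! = 5040 permutations of y under H0): p = 0.772619.
Step 5: alpha = 0.05. fail to reject H0.

tau_b = -0.1429 (C=9, D=12), p = 0.772619, fail to reject H0.


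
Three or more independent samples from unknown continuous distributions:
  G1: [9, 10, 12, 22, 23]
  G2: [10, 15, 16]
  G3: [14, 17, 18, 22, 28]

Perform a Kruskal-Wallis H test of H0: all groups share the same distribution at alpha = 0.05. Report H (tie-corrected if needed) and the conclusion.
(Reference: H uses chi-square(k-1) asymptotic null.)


Step 1: Combine all N = 13 observations and assign midranks.
sorted (value, group, rank): (9,G1,1), (10,G1,2.5), (10,G2,2.5), (12,G1,4), (14,G3,5), (15,G2,6), (16,G2,7), (17,G3,8), (18,G3,9), (22,G1,10.5), (22,G3,10.5), (23,G1,12), (28,G3,13)
Step 2: Sum ranks within each group.
R_1 = 30 (n_1 = 5)
R_2 = 15.5 (n_2 = 3)
R_3 = 45.5 (n_3 = 5)
Step 3: H = 12/(N(N+1)) * sum(R_i^2/n_i) - 3(N+1)
     = 12/(13*14) * (30^2/5 + 15.5^2/3 + 45.5^2/5) - 3*14
     = 0.065934 * 674.133 - 42
     = 2.448352.
Step 4: Ties present; correction factor C = 1 - 12/(13^3 - 13) = 0.994505. Corrected H = 2.448352 / 0.994505 = 2.461878.
Step 5: Under H0, H ~ chi^2(2); p-value = 0.292018.
Step 6: alpha = 0.05. fail to reject H0.

H = 2.4619, df = 2, p = 0.292018, fail to reject H0.


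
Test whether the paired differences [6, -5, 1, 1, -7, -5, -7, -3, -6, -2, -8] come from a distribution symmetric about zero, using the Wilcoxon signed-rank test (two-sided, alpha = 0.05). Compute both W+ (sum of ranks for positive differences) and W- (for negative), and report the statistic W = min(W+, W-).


Step 1: Drop any zero differences (none here) and take |d_i|.
|d| = [6, 5, 1, 1, 7, 5, 7, 3, 6, 2, 8]
Step 2: Midrank |d_i| (ties get averaged ranks).
ranks: |6|->7.5, |5|->5.5, |1|->1.5, |1|->1.5, |7|->9.5, |5|->5.5, |7|->9.5, |3|->4, |6|->7.5, |2|->3, |8|->11
Step 3: Attach original signs; sum ranks with positive sign and with negative sign.
W+ = 7.5 + 1.5 + 1.5 = 10.5
W- = 5.5 + 9.5 + 5.5 + 9.5 + 4 + 7.5 + 3 + 11 = 55.5
(Check: W+ + W- = 66 should equal n(n+1)/2 = 66.)
Step 4: Test statistic W = min(W+, W-) = 10.5.
Step 5: Ties in |d|, so use the tie-corrected normal approximation.
        E[W] = n(n+1)/4 = 11*12/4 = 33.
        Tie groups: |d|=1 (t=2), |d|=5 (t=2), |d|=6 (t=2), |d|=7 (t=2); sum(t^3 - t) = 24.
        Var[W] = n(n+1)(2n+1)/24 - sum(t^3-t)/48 = 3036/24 - 24/48 = 126.
        z = (W - E[W]) / sqrt(Var[W]) = (10.5 - 33) / 11.2250 = -2.0045.
        Two-sided p = 2*Phi(z) = 0.045021.
Step 6: alpha = 0.05. reject H0.

W+ = 10.5, W- = 55.5, W = min = 10.5, p = 0.045021, reject H0.


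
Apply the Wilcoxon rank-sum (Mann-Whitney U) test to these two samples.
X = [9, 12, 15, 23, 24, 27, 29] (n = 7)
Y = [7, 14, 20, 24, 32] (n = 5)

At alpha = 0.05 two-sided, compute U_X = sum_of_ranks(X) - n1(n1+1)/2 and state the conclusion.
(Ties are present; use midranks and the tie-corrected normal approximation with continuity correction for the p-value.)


Step 1: Combine and sort all 12 observations; assign midranks.
sorted (value, group): (7,Y), (9,X), (12,X), (14,Y), (15,X), (20,Y), (23,X), (24,X), (24,Y), (27,X), (29,X), (32,Y)
ranks: 7->1, 9->2, 12->3, 14->4, 15->5, 20->6, 23->7, 24->8.5, 24->8.5, 27->10, 29->11, 32->12
Step 2: Rank sum for X: R1 = 2 + 3 + 5 + 7 + 8.5 + 10 + 11 = 46.5.
Step 3: U_X = R1 - n1(n1+1)/2 = 46.5 - 7*8/2 = 46.5 - 28 = 18.5.
       U_Y = n1*n2 - U_X = 35 - 18.5 = 16.5.
Step 4: Ties are present, so use the tie-corrected normal approximation (with continuity correction) for the p-value.
Step 5: p-value = 0.935170; compare to alpha = 0.05. fail to reject H0.

U_X = 18.5, p = 0.935170, fail to reject H0 at alpha = 0.05.


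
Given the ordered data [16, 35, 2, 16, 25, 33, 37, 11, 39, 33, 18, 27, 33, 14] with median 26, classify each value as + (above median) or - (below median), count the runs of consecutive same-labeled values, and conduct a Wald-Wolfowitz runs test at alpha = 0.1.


Step 1: Compute median = 26; label A = above, B = below.
Labels in order: BABBBAABAABAAB  (n_A = 7, n_B = 7)
Step 2: Count runs R = 9.
Step 3: Under H0 (random ordering), E[R] = 2*n_A*n_B/(n_A+n_B) + 1 = 2*7*7/14 + 1 = 8.0000.
        Var[R] = 2*n_A*n_B*(2*n_A*n_B - n_A - n_B) / ((n_A+n_B)^2 * (n_A+n_B-1)) = 8232/2548 = 3.2308.
        SD[R] = 1.7974.
Step 4: Continuity-corrected z = (R - 0.5 - E[R]) / SD[R] = (9 - 0.5 - 8.0000) / 1.7974 = 0.2782.
Step 5: Two-sided p-value via normal approximation = 2*(1 - Phi(|z|)) = 0.780879.
Step 6: alpha = 0.1. fail to reject H0.

R = 9, z = 0.2782, p = 0.780879, fail to reject H0.


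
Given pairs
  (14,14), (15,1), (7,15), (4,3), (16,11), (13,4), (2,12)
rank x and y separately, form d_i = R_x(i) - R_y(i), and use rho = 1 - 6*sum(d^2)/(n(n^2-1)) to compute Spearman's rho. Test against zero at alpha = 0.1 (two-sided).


Step 1: Rank x and y separately (midranks; no ties here).
rank(x): 14->5, 15->6, 7->3, 4->2, 16->7, 13->4, 2->1
rank(y): 14->6, 1->1, 15->7, 3->2, 11->4, 4->3, 12->5
Step 2: d_i = R_x(i) - R_y(i); compute d_i^2.
  (5-6)^2=1, (6-1)^2=25, (3-7)^2=16, (2-2)^2=0, (7-4)^2=9, (4-3)^2=1, (1-5)^2=16
sum(d^2) = 68.
Step 3: rho = 1 - 6*68 / (7*(7^2 - 1)) = 1 - 408/336 = -0.214286.
Step 4: Under H0, t = rho * sqrt((n-2)/(1-rho^2)) = -0.4906 ~ t(5).
Step 5: Two-sided p-value from the t-distribution with 5 df = 0.644512.
Step 6: alpha = 0.1. fail to reject H0.

rho = -0.2143, p = 0.644512, fail to reject H0 at alpha = 0.1.


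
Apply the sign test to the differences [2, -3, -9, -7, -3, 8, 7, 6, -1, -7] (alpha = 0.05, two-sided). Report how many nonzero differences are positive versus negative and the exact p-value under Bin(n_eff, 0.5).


Step 1: Discard zero differences. Original n = 10; n_eff = number of nonzero differences = 10.
Nonzero differences (with sign): +2, -3, -9, -7, -3, +8, +7, +6, -1, -7
Step 2: Count signs: positive = 4, negative = 6.
Step 3: Under H0: P(positive) = 0.5, so the number of positives S ~ Bin(10, 0.5).
Step 4: Two-sided exact p-value = sum of Bin(10,0.5) probabilities at or below the observed probability = 0.753906.
Step 5: alpha = 0.05. fail to reject H0.

n_eff = 10, pos = 4, neg = 6, p = 0.753906, fail to reject H0.


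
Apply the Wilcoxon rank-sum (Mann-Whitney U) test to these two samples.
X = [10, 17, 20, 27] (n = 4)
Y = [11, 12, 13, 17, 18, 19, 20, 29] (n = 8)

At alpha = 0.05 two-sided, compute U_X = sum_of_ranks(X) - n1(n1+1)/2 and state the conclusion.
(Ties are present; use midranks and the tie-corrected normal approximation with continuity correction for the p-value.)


Step 1: Combine and sort all 12 observations; assign midranks.
sorted (value, group): (10,X), (11,Y), (12,Y), (13,Y), (17,X), (17,Y), (18,Y), (19,Y), (20,X), (20,Y), (27,X), (29,Y)
ranks: 10->1, 11->2, 12->3, 13->4, 17->5.5, 17->5.5, 18->7, 19->8, 20->9.5, 20->9.5, 27->11, 29->12
Step 2: Rank sum for X: R1 = 1 + 5.5 + 9.5 + 11 = 27.
Step 3: U_X = R1 - n1(n1+1)/2 = 27 - 4*5/2 = 27 - 10 = 17.
       U_Y = n1*n2 - U_X = 32 - 17 = 15.
Step 4: Ties are present, so use the tie-corrected normal approximation (with continuity correction) for the p-value.
Step 5: p-value = 0.932087; compare to alpha = 0.05. fail to reject H0.

U_X = 17, p = 0.932087, fail to reject H0 at alpha = 0.05.


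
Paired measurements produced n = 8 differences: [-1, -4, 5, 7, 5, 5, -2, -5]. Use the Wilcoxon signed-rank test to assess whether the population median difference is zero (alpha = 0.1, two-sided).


Step 1: Drop any zero differences (none here) and take |d_i|.
|d| = [1, 4, 5, 7, 5, 5, 2, 5]
Step 2: Midrank |d_i| (ties get averaged ranks).
ranks: |1|->1, |4|->3, |5|->5.5, |7|->8, |5|->5.5, |5|->5.5, |2|->2, |5|->5.5
Step 3: Attach original signs; sum ranks with positive sign and with negative sign.
W+ = 5.5 + 8 + 5.5 + 5.5 = 24.5
W- = 1 + 3 + 2 + 5.5 = 11.5
(Check: W+ + W- = 36 should equal n(n+1)/2 = 36.)
Step 4: Test statistic W = min(W+, W-) = 11.5.
Step 5: Ties in |d|, so use the tie-corrected normal approximation.
        E[W] = n(n+1)/4 = 8*9/4 = 18.
        Tie groups: |d|=5 (t=4); sum(t^3 - t) = 60.
        Var[W] = n(n+1)(2n+1)/24 - sum(t^3-t)/48 = 1224/24 - 60/48 = 49.75.
        z = (W - E[W]) / sqrt(Var[W]) = (11.5 - 18) / 7.0534 = -0.9215.
        Two-sided p = 2*Phi(z) = 0.356766.
Step 6: alpha = 0.1. fail to reject H0.

W+ = 24.5, W- = 11.5, W = min = 11.5, p = 0.356766, fail to reject H0.


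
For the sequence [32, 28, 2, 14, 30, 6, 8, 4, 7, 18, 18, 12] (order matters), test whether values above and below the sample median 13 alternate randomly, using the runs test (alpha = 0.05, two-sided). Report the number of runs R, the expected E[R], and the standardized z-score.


Step 1: Compute median = 13; label A = above, B = below.
Labels in order: AABAABBBBAAB  (n_A = 6, n_B = 6)
Step 2: Count runs R = 6.
Step 3: Under H0 (random ordering), E[R] = 2*n_A*n_B/(n_A+n_B) + 1 = 2*6*6/12 + 1 = 7.0000.
        Var[R] = 2*n_A*n_B*(2*n_A*n_B - n_A - n_B) / ((n_A+n_B)^2 * (n_A+n_B-1)) = 4320/1584 = 2.7273.
        SD[R] = 1.6514.
Step 4: Continuity-corrected z = (R + 0.5 - E[R]) / SD[R] = (6 + 0.5 - 7.0000) / 1.6514 = -0.3028.
Step 5: Two-sided p-value via normal approximation = 2*(1 - Phi(|z|)) = 0.762069.
Step 6: alpha = 0.05. fail to reject H0.

R = 6, z = -0.3028, p = 0.762069, fail to reject H0.


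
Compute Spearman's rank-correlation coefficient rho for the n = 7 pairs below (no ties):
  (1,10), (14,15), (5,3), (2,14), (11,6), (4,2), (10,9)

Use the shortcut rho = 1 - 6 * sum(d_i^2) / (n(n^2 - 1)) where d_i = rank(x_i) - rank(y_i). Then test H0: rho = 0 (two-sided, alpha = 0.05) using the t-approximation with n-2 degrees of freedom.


Step 1: Rank x and y separately (midranks; no ties here).
rank(x): 1->1, 14->7, 5->4, 2->2, 11->6, 4->3, 10->5
rank(y): 10->5, 15->7, 3->2, 14->6, 6->3, 2->1, 9->4
Step 2: d_i = R_x(i) - R_y(i); compute d_i^2.
  (1-5)^2=16, (7-7)^2=0, (4-2)^2=4, (2-6)^2=16, (6-3)^2=9, (3-1)^2=4, (5-4)^2=1
sum(d^2) = 50.
Step 3: rho = 1 - 6*50 / (7*(7^2 - 1)) = 1 - 300/336 = 0.107143.
Step 4: Under H0, t = rho * sqrt((n-2)/(1-rho^2)) = 0.2410 ~ t(5).
Step 5: Two-sided p-value from the t-distribution with 5 df = 0.819151.
Step 6: alpha = 0.05. fail to reject H0.

rho = 0.1071, p = 0.819151, fail to reject H0 at alpha = 0.05.


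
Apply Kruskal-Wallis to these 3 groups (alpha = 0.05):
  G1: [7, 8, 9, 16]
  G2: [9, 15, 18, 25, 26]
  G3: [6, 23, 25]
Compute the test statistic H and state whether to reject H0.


Step 1: Combine all N = 12 observations and assign midranks.
sorted (value, group, rank): (6,G3,1), (7,G1,2), (8,G1,3), (9,G1,4.5), (9,G2,4.5), (15,G2,6), (16,G1,7), (18,G2,8), (23,G3,9), (25,G2,10.5), (25,G3,10.5), (26,G2,12)
Step 2: Sum ranks within each group.
R_1 = 16.5 (n_1 = 4)
R_2 = 41 (n_2 = 5)
R_3 = 20.5 (n_3 = 3)
Step 3: H = 12/(N(N+1)) * sum(R_i^2/n_i) - 3(N+1)
     = 12/(12*13) * (16.5^2/4 + 41^2/5 + 20.5^2/3) - 3*13
     = 0.076923 * 544.346 - 39
     = 2.872756.
Step 4: Ties present; correction factor C = 1 - 12/(12^3 - 12) = 0.993007. Corrected H = 2.872756 / 0.993007 = 2.892987.
Step 5: Under H0, H ~ chi^2(2); p-value = 0.235394.
Step 6: alpha = 0.05. fail to reject H0.

H = 2.8930, df = 2, p = 0.235394, fail to reject H0.


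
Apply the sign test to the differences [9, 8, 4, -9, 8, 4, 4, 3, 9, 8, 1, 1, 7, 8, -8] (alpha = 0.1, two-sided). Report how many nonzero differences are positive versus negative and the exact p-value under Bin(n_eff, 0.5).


Step 1: Discard zero differences. Original n = 15; n_eff = number of nonzero differences = 15.
Nonzero differences (with sign): +9, +8, +4, -9, +8, +4, +4, +3, +9, +8, +1, +1, +7, +8, -8
Step 2: Count signs: positive = 13, negative = 2.
Step 3: Under H0: P(positive) = 0.5, so the number of positives S ~ Bin(15, 0.5).
Step 4: Two-sided exact p-value = sum of Bin(15,0.5) probabilities at or below the observed probability = 0.007385.
Step 5: alpha = 0.1. reject H0.

n_eff = 15, pos = 13, neg = 2, p = 0.007385, reject H0.


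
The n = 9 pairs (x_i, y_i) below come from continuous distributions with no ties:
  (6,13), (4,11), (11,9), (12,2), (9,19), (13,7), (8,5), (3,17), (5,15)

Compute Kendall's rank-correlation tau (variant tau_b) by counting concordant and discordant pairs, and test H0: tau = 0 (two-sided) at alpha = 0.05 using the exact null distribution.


Step 1: Enumerate the 36 unordered pairs (i,j) with i<j and classify each by sign(x_j-x_i) * sign(y_j-y_i).
  (1,2):dx=-2,dy=-2->C; (1,3):dx=+5,dy=-4->D; (1,4):dx=+6,dy=-11->D; (1,5):dx=+3,dy=+6->C
  (1,6):dx=+7,dy=-6->D; (1,7):dx=+2,dy=-8->D; (1,8):dx=-3,dy=+4->D; (1,9):dx=-1,dy=+2->D
  (2,3):dx=+7,dy=-2->D; (2,4):dx=+8,dy=-9->D; (2,5):dx=+5,dy=+8->C; (2,6):dx=+9,dy=-4->D
  (2,7):dx=+4,dy=-6->D; (2,8):dx=-1,dy=+6->D; (2,9):dx=+1,dy=+4->C; (3,4):dx=+1,dy=-7->D
  (3,5):dx=-2,dy=+10->D; (3,6):dx=+2,dy=-2->D; (3,7):dx=-3,dy=-4->C; (3,8):dx=-8,dy=+8->D
  (3,9):dx=-6,dy=+6->D; (4,5):dx=-3,dy=+17->D; (4,6):dx=+1,dy=+5->C; (4,7):dx=-4,dy=+3->D
  (4,8):dx=-9,dy=+15->D; (4,9):dx=-7,dy=+13->D; (5,6):dx=+4,dy=-12->D; (5,7):dx=-1,dy=-14->C
  (5,8):dx=-6,dy=-2->C; (5,9):dx=-4,dy=-4->C; (6,7):dx=-5,dy=-2->C; (6,8):dx=-10,dy=+10->D
  (6,9):dx=-8,dy=+8->D; (7,8):dx=-5,dy=+12->D; (7,9):dx=-3,dy=+10->D; (8,9):dx=+2,dy=-2->D
Step 2: C = 10, D = 26, total pairs = 36.
Step 3: tau = (C - D)/(n(n-1)/2) = (10 - 26)/36 = -0.444444.
Step 4: Exact two-sided p-value (enumerate n! = 362880 permutations of y under H0): p = 0.119439.
Step 5: alpha = 0.05. fail to reject H0.

tau_b = -0.4444 (C=10, D=26), p = 0.119439, fail to reject H0.


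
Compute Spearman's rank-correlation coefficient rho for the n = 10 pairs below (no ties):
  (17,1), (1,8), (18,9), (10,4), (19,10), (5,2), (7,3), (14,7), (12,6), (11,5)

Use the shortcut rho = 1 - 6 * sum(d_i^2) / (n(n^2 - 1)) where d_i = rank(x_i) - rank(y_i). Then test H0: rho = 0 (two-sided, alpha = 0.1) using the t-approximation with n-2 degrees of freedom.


Step 1: Rank x and y separately (midranks; no ties here).
rank(x): 17->8, 1->1, 18->9, 10->4, 19->10, 5->2, 7->3, 14->7, 12->6, 11->5
rank(y): 1->1, 8->8, 9->9, 4->4, 10->10, 2->2, 3->3, 7->7, 6->6, 5->5
Step 2: d_i = R_x(i) - R_y(i); compute d_i^2.
  (8-1)^2=49, (1-8)^2=49, (9-9)^2=0, (4-4)^2=0, (10-10)^2=0, (2-2)^2=0, (3-3)^2=0, (7-7)^2=0, (6-6)^2=0, (5-5)^2=0
sum(d^2) = 98.
Step 3: rho = 1 - 6*98 / (10*(10^2 - 1)) = 1 - 588/990 = 0.406061.
Step 4: Under H0, t = rho * sqrt((n-2)/(1-rho^2)) = 1.2568 ~ t(8).
Step 5: Two-sided p-value from the t-distribution with 8 df = 0.244282.
Step 6: alpha = 0.1. fail to reject H0.

rho = 0.4061, p = 0.244282, fail to reject H0 at alpha = 0.1.


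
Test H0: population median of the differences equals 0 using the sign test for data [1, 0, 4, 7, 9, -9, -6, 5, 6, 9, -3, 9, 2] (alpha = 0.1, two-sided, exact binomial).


Step 1: Discard zero differences. Original n = 13; n_eff = number of nonzero differences = 12.
Nonzero differences (with sign): +1, +4, +7, +9, -9, -6, +5, +6, +9, -3, +9, +2
Step 2: Count signs: positive = 9, negative = 3.
Step 3: Under H0: P(positive) = 0.5, so the number of positives S ~ Bin(12, 0.5).
Step 4: Two-sided exact p-value = sum of Bin(12,0.5) probabilities at or below the observed probability = 0.145996.
Step 5: alpha = 0.1. fail to reject H0.

n_eff = 12, pos = 9, neg = 3, p = 0.145996, fail to reject H0.


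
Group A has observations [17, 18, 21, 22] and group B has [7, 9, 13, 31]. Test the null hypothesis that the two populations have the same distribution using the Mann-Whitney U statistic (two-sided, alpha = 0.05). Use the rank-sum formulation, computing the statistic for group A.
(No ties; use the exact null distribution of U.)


Step 1: Combine and sort all 8 observations; assign midranks.
sorted (value, group): (7,Y), (9,Y), (13,Y), (17,X), (18,X), (21,X), (22,X), (31,Y)
ranks: 7->1, 9->2, 13->3, 17->4, 18->5, 21->6, 22->7, 31->8
Step 2: Rank sum for X: R1 = 4 + 5 + 6 + 7 = 22.
Step 3: U_X = R1 - n1(n1+1)/2 = 22 - 4*5/2 = 22 - 10 = 12.
       U_Y = n1*n2 - U_X = 16 - 12 = 4.
Step 4: No ties, so the exact null distribution of U (based on enumerating the C(8,4) = 70 equally likely rank assignments) gives the two-sided p-value.
Step 5: p-value = 0.342857; compare to alpha = 0.05. fail to reject H0.

U_X = 12, p = 0.342857, fail to reject H0 at alpha = 0.05.


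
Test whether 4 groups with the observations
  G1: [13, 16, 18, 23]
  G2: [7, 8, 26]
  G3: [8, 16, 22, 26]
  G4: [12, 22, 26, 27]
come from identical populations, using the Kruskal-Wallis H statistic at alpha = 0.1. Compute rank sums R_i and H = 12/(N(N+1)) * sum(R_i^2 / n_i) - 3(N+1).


Step 1: Combine all N = 15 observations and assign midranks.
sorted (value, group, rank): (7,G2,1), (8,G2,2.5), (8,G3,2.5), (12,G4,4), (13,G1,5), (16,G1,6.5), (16,G3,6.5), (18,G1,8), (22,G3,9.5), (22,G4,9.5), (23,G1,11), (26,G2,13), (26,G3,13), (26,G4,13), (27,G4,15)
Step 2: Sum ranks within each group.
R_1 = 30.5 (n_1 = 4)
R_2 = 16.5 (n_2 = 3)
R_3 = 31.5 (n_3 = 4)
R_4 = 41.5 (n_4 = 4)
Step 3: H = 12/(N(N+1)) * sum(R_i^2/n_i) - 3(N+1)
     = 12/(15*16) * (30.5^2/4 + 16.5^2/3 + 31.5^2/4 + 41.5^2/4) - 3*16
     = 0.050000 * 1001.94 - 48
     = 2.096875.
Step 4: Ties present; correction factor C = 1 - 42/(15^3 - 15) = 0.987500. Corrected H = 2.096875 / 0.987500 = 2.123418.
Step 5: Under H0, H ~ chi^2(3); p-value = 0.547190.
Step 6: alpha = 0.1. fail to reject H0.

H = 2.1234, df = 3, p = 0.547190, fail to reject H0.


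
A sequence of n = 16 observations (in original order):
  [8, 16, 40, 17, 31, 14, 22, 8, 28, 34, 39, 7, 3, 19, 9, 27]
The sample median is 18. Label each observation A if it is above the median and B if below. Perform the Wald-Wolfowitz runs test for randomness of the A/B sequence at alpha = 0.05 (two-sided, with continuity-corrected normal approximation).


Step 1: Compute median = 18; label A = above, B = below.
Labels in order: BBABABABAAABBABA  (n_A = 8, n_B = 8)
Step 2: Count runs R = 12.
Step 3: Under H0 (random ordering), E[R] = 2*n_A*n_B/(n_A+n_B) + 1 = 2*8*8/16 + 1 = 9.0000.
        Var[R] = 2*n_A*n_B*(2*n_A*n_B - n_A - n_B) / ((n_A+n_B)^2 * (n_A+n_B-1)) = 14336/3840 = 3.7333.
        SD[R] = 1.9322.
Step 4: Continuity-corrected z = (R - 0.5 - E[R]) / SD[R] = (12 - 0.5 - 9.0000) / 1.9322 = 1.2939.
Step 5: Two-sided p-value via normal approximation = 2*(1 - Phi(|z|)) = 0.195709.
Step 6: alpha = 0.05. fail to reject H0.

R = 12, z = 1.2939, p = 0.195709, fail to reject H0.
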